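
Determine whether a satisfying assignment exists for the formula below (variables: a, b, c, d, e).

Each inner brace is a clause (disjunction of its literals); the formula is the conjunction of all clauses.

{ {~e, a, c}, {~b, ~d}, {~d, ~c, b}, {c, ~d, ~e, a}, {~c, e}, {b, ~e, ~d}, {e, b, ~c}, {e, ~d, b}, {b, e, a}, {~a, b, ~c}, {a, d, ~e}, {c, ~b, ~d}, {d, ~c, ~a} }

Suppose b = 0.
Suppose d = 0.
Suppose c = 0.
Suppose e = 0.
The clause (a) is unit, so a = 1.
This assignment satisfies each clause.
A satisfying assignment: a ↦ 1,  b ↦ 0,  c ↦ 0,  d ↦ 0,  e ↦ 0.

Yes, satisfiable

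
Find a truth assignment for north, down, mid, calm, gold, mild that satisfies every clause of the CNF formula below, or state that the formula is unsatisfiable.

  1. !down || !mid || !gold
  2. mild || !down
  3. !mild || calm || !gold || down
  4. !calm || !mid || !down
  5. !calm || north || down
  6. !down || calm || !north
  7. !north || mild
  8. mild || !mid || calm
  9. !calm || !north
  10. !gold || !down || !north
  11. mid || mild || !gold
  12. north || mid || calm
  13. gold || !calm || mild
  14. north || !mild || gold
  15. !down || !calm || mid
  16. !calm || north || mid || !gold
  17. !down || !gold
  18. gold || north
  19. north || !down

Branch on mild: set mild = true.
Branch on calm: set calm = false.
Branch on gold: set gold = false.
Unit clause (north) forces north = true.
Unit clause (!down) forces down = false.
Every clause is now satisfied; mid is unconstrained.

north: true; down: false; mid: false; calm: false; gold: false; mild: true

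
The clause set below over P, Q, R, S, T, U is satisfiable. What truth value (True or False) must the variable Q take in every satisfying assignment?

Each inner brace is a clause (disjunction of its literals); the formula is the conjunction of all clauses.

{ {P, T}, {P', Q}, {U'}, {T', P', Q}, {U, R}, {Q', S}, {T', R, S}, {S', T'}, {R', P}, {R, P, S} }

Suppose Q = 0.
Unit clause (P') forces P = 0.
Unit clause (T) forces T = 1.
Unit clause (U') forces U = 0.
Unit clause (R) forces R = 1.
That conflicts with the unit clause (R').
So every satisfying assignment has Q = True.

True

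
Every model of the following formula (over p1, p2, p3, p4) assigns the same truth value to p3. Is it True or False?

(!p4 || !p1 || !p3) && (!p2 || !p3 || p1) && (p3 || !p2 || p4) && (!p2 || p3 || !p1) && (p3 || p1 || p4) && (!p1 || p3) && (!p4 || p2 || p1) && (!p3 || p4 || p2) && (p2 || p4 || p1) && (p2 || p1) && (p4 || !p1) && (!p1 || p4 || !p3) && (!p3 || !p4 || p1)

Suppose p3 = true.
Suppose p4 = false.
From the singleton clause (p2), p2 = true.
From the singleton clause (p1), p1 = true.
But (!p1) is also a unit clause — contradiction.
That branch fails; take p4 = true instead.
From the singleton clause (!p1), p1 = false.
But (p1) is also a unit clause — contradiction.
Either choice for p4 ends in contradiction.
So every satisfying assignment has p3 = False.

False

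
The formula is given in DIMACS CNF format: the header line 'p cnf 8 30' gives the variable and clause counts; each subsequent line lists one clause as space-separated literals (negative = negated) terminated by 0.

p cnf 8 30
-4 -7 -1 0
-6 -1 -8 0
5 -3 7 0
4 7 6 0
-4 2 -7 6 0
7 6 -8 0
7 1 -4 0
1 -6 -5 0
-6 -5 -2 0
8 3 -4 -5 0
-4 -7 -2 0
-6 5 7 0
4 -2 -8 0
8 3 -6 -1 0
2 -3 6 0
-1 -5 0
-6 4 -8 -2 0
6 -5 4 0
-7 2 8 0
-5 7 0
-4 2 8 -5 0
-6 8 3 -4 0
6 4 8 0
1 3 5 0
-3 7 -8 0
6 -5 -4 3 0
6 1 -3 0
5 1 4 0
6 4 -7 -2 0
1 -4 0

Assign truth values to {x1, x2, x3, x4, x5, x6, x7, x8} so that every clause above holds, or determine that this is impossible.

Suppose x1 = True.
From the singleton clause (¬x5), x5 = False.
Suppose x4 = True.
From the singleton clause (¬x7), x7 = False.
From the singleton clause (¬x3), x3 = False.
From the singleton clause (¬x6), x6 = False.
From the singleton clause (¬x8), x8 = False.
Every clause is now satisfied; x2 is unconstrained.

x1=True, x2=False, x3=False, x4=True, x5=False, x6=False, x7=False, x8=False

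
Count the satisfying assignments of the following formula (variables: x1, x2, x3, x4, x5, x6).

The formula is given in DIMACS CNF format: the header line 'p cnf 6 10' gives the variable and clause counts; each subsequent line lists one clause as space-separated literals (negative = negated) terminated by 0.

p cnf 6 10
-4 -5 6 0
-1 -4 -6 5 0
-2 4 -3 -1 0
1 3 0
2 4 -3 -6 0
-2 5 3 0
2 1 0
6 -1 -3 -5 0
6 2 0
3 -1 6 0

There are 2^6 = 64 truth assignments over (x1, x2, x3, x4, x5, x6).
Split on x1. With x1 = True, the clauses containing x1 are satisfied and ¬x1 drops from the rest; 8 of the 2^5 = 32 assignments to the other variables satisfy what remains.
With x1 = False, by the same count on the reduced clause set, 7 assignments work.
(One model: x1=F, x2=T, x3=T, x4=F, x5=F, x6=F.)
Total: 8 + 7 = 15.

15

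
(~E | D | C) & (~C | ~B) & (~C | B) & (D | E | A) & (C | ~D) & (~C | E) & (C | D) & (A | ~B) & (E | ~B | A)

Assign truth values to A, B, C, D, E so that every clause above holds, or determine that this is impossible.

Try C = 0.
Unit clause (~D) forces D = 0.
But (D) is also a unit clause — contradiction.
Undo C and try C = 1.
Unit clause (~B) forces B = 0.
But (B) is also a unit clause — contradiction.
Neither C = 1 nor C = 0 works.

UNSATISFIABLE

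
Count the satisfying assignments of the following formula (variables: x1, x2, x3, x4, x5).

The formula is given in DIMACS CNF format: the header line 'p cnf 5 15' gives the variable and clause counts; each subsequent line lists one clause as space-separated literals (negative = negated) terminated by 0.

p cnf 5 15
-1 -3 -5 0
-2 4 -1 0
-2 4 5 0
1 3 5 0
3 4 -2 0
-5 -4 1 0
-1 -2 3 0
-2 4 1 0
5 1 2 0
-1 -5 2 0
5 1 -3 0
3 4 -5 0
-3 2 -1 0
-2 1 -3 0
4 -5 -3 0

There are 2^5 = 32 truth assignments over (x1, x2, x3, x4, x5).
Split on x2. With x2 = True, the clauses containing x2 are satisfied and ¬x2 drops from the rest; 1 of the 2^4 = 16 assignments to the other variables satisfy what remains.
With x2 = False, by the same count on the reduced clause set, 2 assignments work.
Total: 1 + 2 = 3.

3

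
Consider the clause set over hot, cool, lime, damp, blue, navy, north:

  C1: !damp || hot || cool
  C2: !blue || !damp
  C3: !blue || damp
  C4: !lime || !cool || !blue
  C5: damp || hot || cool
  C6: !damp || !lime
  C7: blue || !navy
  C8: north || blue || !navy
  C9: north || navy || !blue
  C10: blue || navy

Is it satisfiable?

No

Branch on blue: set blue = false.
The clause (!navy) is unit, so navy = false.
That conflicts with the unit clause (navy).
So blue must be the other value — set blue = true.
The clause (!damp) is unit, so damp = false.
That conflicts with the unit clause (damp).
Either choice for blue ends in contradiction.
No assignment satisfies every clause.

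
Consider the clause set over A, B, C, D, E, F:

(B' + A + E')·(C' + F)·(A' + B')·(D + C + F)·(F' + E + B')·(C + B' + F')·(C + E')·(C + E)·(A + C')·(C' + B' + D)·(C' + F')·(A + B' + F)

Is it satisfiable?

No

Branch on C: set C = 0.
Unit clause (E') forces E = 0.
But (E) is also a unit clause — contradiction.
Backtrack on C: now try C = 1.
Unit clause (F) forces F = 1.
But (F') is also a unit clause — contradiction.
Either choice for C ends in contradiction.
No assignment satisfies every clause.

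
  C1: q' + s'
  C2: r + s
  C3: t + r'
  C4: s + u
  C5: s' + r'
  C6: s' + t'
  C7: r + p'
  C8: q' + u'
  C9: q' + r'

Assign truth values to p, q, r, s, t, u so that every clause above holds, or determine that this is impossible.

p ↦ 0,  q ↦ 0,  r ↦ 0,  s ↦ 1,  t ↦ 0,  u ↦ 0

Suppose q = 0.
Suppose r = 0.
(s) alone gives s = 1.
(t') alone gives t = 0.
(p') alone gives p = 0.
No clause remains; u is free.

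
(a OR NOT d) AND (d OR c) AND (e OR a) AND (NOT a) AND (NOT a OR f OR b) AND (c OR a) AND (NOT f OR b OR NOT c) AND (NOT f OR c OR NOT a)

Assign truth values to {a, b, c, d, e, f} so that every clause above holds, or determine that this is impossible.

a ↦ false, b ↦ false, c ↦ true, d ↦ false, e ↦ true, f ↦ false

From the singleton clause (NOT a), a = false.
From the singleton clause (NOT d), d = false.
From the singleton clause (c), c = true.
From the singleton clause (e), e = true.
Try f = false.
All clauses hold; b can take either value.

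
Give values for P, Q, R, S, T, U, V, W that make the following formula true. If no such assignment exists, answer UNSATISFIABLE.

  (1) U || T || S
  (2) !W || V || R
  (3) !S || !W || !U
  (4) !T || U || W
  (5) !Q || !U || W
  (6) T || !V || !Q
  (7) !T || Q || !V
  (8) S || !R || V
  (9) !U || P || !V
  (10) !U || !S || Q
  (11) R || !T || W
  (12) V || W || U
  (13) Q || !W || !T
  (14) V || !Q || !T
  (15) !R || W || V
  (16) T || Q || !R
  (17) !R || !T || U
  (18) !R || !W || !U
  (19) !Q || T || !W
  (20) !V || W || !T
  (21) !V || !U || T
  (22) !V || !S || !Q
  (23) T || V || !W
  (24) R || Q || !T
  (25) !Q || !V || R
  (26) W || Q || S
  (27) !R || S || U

P ↦ false; Q ↦ false; R ↦ false; S ↦ true; T ↦ false; U ↦ false; V ↦ true; W ↦ false

Try U = false.
Try T = false.
The clause (S) is unit, so S = true.
Try V = true.
The clause (!Q) is unit, so Q = false.
The clause (!R) is unit, so R = false.
Every clause is now satisfied; P, W are unconstrained.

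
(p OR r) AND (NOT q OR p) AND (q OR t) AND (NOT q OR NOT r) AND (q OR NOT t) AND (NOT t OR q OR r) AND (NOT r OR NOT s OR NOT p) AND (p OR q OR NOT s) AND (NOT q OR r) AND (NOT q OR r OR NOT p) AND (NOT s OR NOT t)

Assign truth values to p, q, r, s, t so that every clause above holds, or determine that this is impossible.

UNSATISFIABLE

Branch on p: set p = true.
Branch on q: set q = true.
Unit clause (NOT r) forces r = false.
That conflicts with the unit clause (r).
Undo q and try q = false.
Unit clause (t) forces t = true.
That conflicts with the unit clause (NOT t).
Both values of q lead to a conflict.
Undo p and try p = false.
Unit clause (r) forces r = true.
Unit clause (NOT q) forces q = false.
Unit clause (t) forces t = true.
That conflicts with the unit clause (NOT t).
Both values of p lead to a conflict.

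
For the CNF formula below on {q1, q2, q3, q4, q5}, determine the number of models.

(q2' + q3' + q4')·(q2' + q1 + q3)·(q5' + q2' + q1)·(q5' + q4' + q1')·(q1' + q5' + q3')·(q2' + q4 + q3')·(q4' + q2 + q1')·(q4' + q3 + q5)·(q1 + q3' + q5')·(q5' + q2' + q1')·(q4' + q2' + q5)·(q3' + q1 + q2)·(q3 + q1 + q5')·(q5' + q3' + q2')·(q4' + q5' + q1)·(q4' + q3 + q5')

5

There are 2^5 = 32 truth assignments over (q1, q2, q3, q4, q5).
Split on q1. With q1 = 1, the clauses containing q1 are satisfied and q1' drops from the rest; 4 of the 2^4 = 16 assignments to the other variables satisfy what remains.
With q1 = 0, by the same count on the reduced clause set, 1 assignment works.
Total: 4 + 1 = 5.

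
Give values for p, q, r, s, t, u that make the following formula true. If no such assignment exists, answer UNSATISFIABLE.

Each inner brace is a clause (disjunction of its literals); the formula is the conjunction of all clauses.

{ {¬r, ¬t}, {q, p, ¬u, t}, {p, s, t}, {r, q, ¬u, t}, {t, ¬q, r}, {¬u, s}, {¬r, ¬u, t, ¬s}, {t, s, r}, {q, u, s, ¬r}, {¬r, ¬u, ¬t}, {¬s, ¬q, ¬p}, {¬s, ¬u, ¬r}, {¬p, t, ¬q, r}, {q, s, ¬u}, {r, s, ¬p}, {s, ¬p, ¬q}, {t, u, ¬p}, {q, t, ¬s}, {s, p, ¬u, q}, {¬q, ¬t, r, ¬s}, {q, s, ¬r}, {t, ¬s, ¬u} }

Branch on r: set r = False.
Branch on t: set t = True.
Branch on u: set u = True.
From the singleton clause (s), s = True.
From the singleton clause (¬q), q = False.
No clause remains; p is free.

p ↦ False, q ↦ False, r ↦ False, s ↦ True, t ↦ True, u ↦ True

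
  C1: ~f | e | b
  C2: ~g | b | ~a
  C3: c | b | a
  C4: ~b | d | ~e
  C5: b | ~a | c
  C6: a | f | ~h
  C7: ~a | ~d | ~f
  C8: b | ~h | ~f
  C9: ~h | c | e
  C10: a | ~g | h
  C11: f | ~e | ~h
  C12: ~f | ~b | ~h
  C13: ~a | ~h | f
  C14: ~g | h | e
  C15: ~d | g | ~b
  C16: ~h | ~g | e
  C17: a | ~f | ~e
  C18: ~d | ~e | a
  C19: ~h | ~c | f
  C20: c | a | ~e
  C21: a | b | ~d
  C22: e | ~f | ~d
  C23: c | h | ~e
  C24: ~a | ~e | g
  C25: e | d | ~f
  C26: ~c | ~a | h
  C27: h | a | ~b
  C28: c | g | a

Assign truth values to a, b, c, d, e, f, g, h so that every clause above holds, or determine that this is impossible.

a ↦ 1; b ↦ 1; c ↦ 0; d ↦ 0; e ↦ 0; f ↦ 0; g ↦ 0; h ↦ 0

Suppose f = 0.
Suppose a = 1.
(~h) alone gives h = 0.
(~c) alone gives c = 0.
(b) alone gives b = 1.
(~e) alone gives e = 0.
(~g) alone gives g = 0.
(~d) alone gives d = 0.
Every clause now holds.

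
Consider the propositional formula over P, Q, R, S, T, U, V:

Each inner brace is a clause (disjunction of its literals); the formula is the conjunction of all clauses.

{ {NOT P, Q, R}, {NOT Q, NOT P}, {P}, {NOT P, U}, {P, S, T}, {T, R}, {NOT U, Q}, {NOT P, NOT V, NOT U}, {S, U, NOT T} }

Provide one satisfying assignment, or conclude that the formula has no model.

UNSATISFIABLE

From the singleton clause (P), P = true.
From the singleton clause (NOT Q), Q = false.
From the singleton clause (R), R = true.
From the singleton clause (U), U = true.
That conflicts with the unit clause (NOT U).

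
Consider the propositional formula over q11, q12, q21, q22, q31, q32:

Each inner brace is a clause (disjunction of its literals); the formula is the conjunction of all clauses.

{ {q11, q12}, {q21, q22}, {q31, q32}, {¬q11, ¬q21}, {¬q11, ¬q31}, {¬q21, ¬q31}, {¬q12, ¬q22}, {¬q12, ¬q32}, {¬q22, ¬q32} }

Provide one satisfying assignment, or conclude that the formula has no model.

Try q11 = True.
From the singleton clause (¬q21), q21 = False.
From the singleton clause (q22), q22 = True.
From the singleton clause (¬q31), q31 = False.
From the singleton clause (q32), q32 = True.
That conflicts with the unit clause (¬q32).
Backtrack on q11: now try q11 = False.
From the singleton clause (q12), q12 = True.
From the singleton clause (¬q22), q22 = False.
From the singleton clause (q21), q21 = True.
From the singleton clause (¬q31), q31 = False.
From the singleton clause (q32), q32 = True.
That conflicts with the unit clause (¬q32).
Both values of q11 lead to a conflict.

UNSATISFIABLE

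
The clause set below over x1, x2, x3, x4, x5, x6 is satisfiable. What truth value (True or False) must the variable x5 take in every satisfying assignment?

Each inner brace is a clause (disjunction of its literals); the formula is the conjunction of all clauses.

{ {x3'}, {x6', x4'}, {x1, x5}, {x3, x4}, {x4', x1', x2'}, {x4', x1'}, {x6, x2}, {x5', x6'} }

True

Suppose x5 = 0.
From the singleton clause (x3'), x3 = 0.
From the singleton clause (x1), x1 = 1.
From the singleton clause (x4), x4 = 1.
But (x4') is also a unit clause — contradiction.
So every satisfying assignment has x5 = True.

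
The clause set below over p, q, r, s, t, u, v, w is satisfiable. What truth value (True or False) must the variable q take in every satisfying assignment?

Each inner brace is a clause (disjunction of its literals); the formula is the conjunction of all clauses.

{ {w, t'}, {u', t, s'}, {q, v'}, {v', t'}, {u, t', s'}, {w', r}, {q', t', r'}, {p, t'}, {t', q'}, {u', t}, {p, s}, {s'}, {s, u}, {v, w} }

Suppose q = 1.
The clause (t') is unit, so t = 0.
The clause (u') is unit, so u = 0.
The clause (s') is unit, so s = 0.
Now (s) is unsatisfied and unit — conflict.
So every satisfying assignment has q = False.

False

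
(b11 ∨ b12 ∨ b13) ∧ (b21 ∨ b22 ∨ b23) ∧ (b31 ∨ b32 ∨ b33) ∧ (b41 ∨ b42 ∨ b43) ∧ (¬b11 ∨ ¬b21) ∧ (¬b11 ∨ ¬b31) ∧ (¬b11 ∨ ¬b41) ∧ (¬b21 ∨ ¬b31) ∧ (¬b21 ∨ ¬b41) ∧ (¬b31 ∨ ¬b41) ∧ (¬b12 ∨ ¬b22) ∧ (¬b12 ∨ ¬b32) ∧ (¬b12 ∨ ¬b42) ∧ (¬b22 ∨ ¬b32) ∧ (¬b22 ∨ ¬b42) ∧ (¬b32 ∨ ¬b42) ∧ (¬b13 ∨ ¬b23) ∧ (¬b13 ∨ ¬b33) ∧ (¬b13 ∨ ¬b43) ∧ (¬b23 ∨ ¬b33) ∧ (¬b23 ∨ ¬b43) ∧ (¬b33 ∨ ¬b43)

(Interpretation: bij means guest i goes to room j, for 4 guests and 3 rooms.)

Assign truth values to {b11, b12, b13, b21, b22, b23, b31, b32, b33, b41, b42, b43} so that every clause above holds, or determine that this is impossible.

UNSATISFIABLE

Try b11 = False.
Try b12 = True.
The clause (¬b22) is unit, so b22 = False.
The clause (¬b32) is unit, so b32 = False.
The clause (¬b42) is unit, so b42 = False.
Try b21 = True.
The clause (¬b31) is unit, so b31 = False.
The clause (b33) is unit, so b33 = True.
The clause (¬b41) is unit, so b41 = False.
The clause (b43) is unit, so b43 = True.
That conflicts with the unit clause (¬b43).
Undo b21 and try b21 = False.
The clause (b23) is unit, so b23 = True.
The clause (¬b13) is unit, so b13 = False.
The clause (¬b33) is unit, so b33 = False.
The clause (b31) is unit, so b31 = True.
The clause (¬b41) is unit, so b41 = False.
The clause (b43) is unit, so b43 = True.
That conflicts with the unit clause (¬b43).
Either choice for b21 ends in contradiction.
Undo b12 and try b12 = False.
The clause (b13) is unit, so b13 = True.
The clause (¬b23) is unit, so b23 = False.
The clause (¬b33) is unit, so b33 = False.
The clause (¬b43) is unit, so b43 = False.
Try b21 = True.
The clause (¬b31) is unit, so b31 = False.
The clause (b32) is unit, so b32 = True.
The clause (¬b41) is unit, so b41 = False.
The clause (b42) is unit, so b42 = True.
That conflicts with the unit clause (¬b42).
Undo b21 and try b21 = False.
The clause (b22) is unit, so b22 = True.
The clause (¬b32) is unit, so b32 = False.
The clause (b31) is unit, so b31 = True.
The clause (¬b41) is unit, so b41 = False.
The clause (b42) is unit, so b42 = True.
That conflicts with the unit clause (¬b42).
Either choice for b21 ends in contradiction.
Either choice for b12 ends in contradiction.
Undo b11 and try b11 = True.
The clause (¬b21) is unit, so b21 = False.
The clause (¬b31) is unit, so b31 = False.
The clause (¬b41) is unit, so b41 = False.
Try b22 = True.
The clause (¬b12) is unit, so b12 = False.
The clause (¬b32) is unit, so b32 = False.
The clause (b33) is unit, so b33 = True.
The clause (¬b42) is unit, so b42 = False.
The clause (b43) is unit, so b43 = True.
That conflicts with the unit clause (¬b43).
Undo b22 and try b22 = False.
The clause (b23) is unit, so b23 = True.
The clause (¬b13) is unit, so b13 = False.
The clause (¬b33) is unit, so b33 = False.
The clause (b32) is unit, so b32 = True.
The clause (¬b12) is unit, so b12 = False.
The clause (¬b42) is unit, so b42 = False.
The clause (b43) is unit, so b43 = True.
That conflicts with the unit clause (¬b43).
Either choice for b22 ends in contradiction.
Either choice for b11 ends in contradiction.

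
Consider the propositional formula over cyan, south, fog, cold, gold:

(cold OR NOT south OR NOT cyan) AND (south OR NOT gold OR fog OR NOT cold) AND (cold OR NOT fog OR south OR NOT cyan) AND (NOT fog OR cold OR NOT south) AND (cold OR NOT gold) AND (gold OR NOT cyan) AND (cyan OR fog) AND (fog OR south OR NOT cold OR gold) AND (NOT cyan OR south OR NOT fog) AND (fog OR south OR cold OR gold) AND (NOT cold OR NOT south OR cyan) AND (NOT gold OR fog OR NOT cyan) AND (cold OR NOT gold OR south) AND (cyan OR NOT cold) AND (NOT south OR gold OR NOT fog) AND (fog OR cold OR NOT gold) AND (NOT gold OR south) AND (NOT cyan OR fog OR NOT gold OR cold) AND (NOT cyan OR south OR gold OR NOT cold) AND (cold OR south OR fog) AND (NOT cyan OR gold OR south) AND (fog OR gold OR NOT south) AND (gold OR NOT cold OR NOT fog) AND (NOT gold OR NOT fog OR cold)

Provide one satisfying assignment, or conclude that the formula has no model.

Branch on cold: set cold = false.
From the singleton clause (NOT gold), gold = false.
From the singleton clause (NOT cyan), cyan = false.
From the singleton clause (fog), fog = true.
From the singleton clause (NOT south), south = false.
This assignment satisfies each clause.

cyan: false; south: false; fog: true; cold: false; gold: false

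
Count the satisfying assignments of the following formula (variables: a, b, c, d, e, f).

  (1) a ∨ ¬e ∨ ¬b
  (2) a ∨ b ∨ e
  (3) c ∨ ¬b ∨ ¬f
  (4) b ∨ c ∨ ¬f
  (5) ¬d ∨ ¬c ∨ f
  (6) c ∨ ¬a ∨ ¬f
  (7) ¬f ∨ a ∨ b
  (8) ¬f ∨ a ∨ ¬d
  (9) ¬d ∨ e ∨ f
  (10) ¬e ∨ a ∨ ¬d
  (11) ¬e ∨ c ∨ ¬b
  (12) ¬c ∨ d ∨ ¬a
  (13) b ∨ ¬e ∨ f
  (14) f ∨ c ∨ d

There are 2^6 = 64 truth assignments over (a, b, c, d, e, f).
Split on d. With d = True, the clauses containing d are satisfied and ¬d drops from the rest; 4 of the 2^5 = 32 assignments to the other variables satisfy what remains.
With d = False, by the same count on the reduced clause set, 2 assignments work.
(One model: a=F, b=T, c=T, d=F, e=F, f=F.)
Total: 4 + 2 = 6.

6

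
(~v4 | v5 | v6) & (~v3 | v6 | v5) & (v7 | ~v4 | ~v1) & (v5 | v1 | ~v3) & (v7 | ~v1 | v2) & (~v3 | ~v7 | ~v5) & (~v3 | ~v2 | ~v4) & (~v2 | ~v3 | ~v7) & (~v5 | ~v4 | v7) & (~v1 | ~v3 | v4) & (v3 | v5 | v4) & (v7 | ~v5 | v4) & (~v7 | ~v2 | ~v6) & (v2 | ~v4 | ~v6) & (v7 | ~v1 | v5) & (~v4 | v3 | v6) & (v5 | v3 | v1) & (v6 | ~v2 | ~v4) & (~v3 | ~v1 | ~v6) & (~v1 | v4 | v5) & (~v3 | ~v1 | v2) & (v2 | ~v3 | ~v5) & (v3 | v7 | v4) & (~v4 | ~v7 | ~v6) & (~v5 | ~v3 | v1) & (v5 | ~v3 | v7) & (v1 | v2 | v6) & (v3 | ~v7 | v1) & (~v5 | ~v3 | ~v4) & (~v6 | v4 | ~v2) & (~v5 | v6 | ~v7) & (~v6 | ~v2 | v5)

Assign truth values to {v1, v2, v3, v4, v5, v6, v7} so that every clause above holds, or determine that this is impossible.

v1 ↦ 1; v2 ↦ 0; v3 ↦ 0; v4 ↦ 0; v5 ↦ 1; v6 ↦ 1; v7 ↦ 1

Branch on v4: set v4 = 0.
Branch on v1: set v1 = 1.
(~v3) alone gives v3 = 0.
(v5) alone gives v5 = 1.
(v7) alone gives v7 = 1.
(v6) alone gives v6 = 1.
(~v2) alone gives v2 = 0.
All clauses are satisfied.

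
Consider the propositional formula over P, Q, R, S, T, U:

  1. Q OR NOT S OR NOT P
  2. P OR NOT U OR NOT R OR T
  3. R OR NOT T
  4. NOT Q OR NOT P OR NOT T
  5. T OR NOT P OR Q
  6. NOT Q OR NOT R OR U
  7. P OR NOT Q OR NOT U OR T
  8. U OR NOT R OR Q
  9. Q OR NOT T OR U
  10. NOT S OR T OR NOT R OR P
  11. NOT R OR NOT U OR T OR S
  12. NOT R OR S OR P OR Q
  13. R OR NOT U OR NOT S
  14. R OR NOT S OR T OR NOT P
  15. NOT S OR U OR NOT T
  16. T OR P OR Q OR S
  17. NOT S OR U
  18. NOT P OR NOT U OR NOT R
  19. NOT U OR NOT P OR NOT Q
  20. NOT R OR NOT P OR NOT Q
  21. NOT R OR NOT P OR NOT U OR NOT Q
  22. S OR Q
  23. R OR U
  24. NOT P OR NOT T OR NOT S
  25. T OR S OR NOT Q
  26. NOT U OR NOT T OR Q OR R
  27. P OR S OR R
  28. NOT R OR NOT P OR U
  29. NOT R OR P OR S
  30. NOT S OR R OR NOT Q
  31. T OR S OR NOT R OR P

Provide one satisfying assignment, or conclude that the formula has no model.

Try R = true.
Try Q = true.
Unit clause (U) forces U = true.
Unit clause (NOT P) forces P = false.
Unit clause (T) forces T = true.
Unit clause (S) forces S = true.
Every clause now holds.

P=false; Q=true; R=true; S=true; T=true; U=true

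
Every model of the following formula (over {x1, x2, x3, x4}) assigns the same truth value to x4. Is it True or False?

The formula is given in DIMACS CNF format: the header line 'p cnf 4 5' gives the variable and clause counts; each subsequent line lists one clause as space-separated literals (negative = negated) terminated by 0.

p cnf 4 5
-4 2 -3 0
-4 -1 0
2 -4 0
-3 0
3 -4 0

Suppose x4 = True.
(¬x1) alone gives x1 = False.
(x2) alone gives x2 = True.
(¬x3) alone gives x3 = False.
That conflicts with the unit clause (x3).
So every satisfying assignment has x4 = False.

False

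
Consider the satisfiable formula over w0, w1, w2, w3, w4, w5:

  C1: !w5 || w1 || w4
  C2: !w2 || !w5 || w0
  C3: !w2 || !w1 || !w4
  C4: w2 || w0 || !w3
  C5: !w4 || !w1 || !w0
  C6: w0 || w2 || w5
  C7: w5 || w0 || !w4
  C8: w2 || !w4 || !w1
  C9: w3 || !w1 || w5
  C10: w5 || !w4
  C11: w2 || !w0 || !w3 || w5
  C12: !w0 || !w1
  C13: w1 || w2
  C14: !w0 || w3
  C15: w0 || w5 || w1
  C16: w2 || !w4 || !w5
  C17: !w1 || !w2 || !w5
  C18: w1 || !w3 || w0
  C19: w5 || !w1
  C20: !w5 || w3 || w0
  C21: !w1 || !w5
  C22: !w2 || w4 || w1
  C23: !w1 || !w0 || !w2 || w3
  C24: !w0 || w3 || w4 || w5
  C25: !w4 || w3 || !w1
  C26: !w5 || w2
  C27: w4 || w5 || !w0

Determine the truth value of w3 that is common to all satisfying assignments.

True

Suppose w3 = false.
(!w0) alone gives w0 = false.
(!w5) alone gives w5 = false.
(w2) alone gives w2 = true.
(!w4) alone gives w4 = false.
(!w1) alone gives w1 = false.
But (w1) is also a unit clause — contradiction.
So every satisfying assignment has w3 = True.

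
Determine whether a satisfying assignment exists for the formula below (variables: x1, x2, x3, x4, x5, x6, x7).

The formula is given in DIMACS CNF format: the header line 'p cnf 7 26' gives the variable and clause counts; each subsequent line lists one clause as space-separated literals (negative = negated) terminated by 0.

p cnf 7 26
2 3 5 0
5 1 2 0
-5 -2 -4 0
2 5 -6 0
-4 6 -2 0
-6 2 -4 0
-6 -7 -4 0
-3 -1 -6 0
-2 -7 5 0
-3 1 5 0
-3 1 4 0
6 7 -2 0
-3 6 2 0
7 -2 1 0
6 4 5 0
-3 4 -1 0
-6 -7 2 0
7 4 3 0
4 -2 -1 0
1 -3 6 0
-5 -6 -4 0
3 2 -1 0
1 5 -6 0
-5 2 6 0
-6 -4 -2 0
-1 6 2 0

Yes, satisfiable

Branch on x2: set x2 = True.
Branch on x5: set x5 = True.
Unit clause (¬x4) forces x4 = False.
Unit clause (¬x1) forces x1 = False.
Unit clause (¬x3) forces x3 = False.
Unit clause (x7) forces x7 = True.
Every clause is now satisfied; x6 is unconstrained.
A satisfying assignment: x1 ↦ False; x2 ↦ True; x3 ↦ False; x4 ↦ False; x5 ↦ True; x6 ↦ False; x7 ↦ True.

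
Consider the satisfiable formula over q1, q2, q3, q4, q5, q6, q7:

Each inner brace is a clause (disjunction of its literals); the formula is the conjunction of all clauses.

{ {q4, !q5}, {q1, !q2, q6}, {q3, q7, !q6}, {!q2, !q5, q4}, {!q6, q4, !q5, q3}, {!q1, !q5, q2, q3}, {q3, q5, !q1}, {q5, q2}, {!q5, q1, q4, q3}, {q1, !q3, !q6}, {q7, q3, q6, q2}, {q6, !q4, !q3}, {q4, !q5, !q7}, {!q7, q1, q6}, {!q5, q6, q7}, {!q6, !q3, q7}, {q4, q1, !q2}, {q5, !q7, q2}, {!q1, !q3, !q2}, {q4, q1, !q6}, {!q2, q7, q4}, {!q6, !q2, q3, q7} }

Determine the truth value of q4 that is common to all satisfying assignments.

True

Suppose q4 = false.
Unit clause (!q5) forces q5 = false.
Unit clause (q2) forces q2 = true.
Unit clause (q1) forces q1 = true.
Unit clause (q3) forces q3 = true.
That conflicts with the unit clause (!q3).
So every satisfying assignment has q4 = True.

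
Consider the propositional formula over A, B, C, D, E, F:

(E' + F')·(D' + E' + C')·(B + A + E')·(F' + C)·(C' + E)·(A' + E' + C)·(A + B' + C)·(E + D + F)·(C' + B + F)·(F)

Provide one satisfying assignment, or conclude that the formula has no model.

(F) alone gives F = 1.
(E') alone gives E = 0.
(C) alone gives C = 1.
That conflicts with the unit clause (C').

UNSATISFIABLE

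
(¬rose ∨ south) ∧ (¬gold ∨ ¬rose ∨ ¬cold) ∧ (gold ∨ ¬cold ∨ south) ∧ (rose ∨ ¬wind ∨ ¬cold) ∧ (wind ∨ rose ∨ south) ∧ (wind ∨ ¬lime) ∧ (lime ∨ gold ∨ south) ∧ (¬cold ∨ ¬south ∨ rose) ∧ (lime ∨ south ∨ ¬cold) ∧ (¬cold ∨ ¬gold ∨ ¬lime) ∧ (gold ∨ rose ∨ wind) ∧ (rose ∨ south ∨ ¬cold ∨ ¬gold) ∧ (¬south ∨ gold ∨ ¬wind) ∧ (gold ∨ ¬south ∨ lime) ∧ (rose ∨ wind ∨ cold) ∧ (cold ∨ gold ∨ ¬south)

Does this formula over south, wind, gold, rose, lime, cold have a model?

Branch on rose: set rose = True.
The clause (south) is unit, so south = True.
Branch on gold: set gold = True.
The clause (¬cold) is unit, so cold = False.
Branch on wind: set wind = False.
The clause (¬lime) is unit, so lime = False.
Every clause now holds.
A satisfying assignment: south: True, wind: False, gold: True, rose: True, lime: False, cold: False.

Yes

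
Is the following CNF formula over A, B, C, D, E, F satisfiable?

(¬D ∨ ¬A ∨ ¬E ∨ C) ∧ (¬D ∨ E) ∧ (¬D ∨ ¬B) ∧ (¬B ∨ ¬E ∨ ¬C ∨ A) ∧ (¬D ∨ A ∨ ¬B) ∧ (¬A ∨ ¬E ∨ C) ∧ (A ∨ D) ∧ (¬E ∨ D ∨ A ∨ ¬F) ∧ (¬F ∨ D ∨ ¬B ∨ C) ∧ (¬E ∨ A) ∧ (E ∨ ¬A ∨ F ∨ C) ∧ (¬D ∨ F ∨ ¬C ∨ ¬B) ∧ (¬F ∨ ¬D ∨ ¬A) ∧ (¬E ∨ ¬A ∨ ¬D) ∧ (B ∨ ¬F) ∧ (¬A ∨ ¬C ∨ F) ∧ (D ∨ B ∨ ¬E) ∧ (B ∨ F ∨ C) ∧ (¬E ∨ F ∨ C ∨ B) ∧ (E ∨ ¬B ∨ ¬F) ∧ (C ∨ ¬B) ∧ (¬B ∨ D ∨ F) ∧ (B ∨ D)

Case D = False:
(A) alone gives A = True.
(B) alone gives B = True.
(C) alone gives C = True.
(F) alone gives F = True.
(E) alone gives E = True.
This assignment satisfies each clause.
A satisfying assignment: A=True; B=True; C=True; D=False; E=True; F=True.

Satisfiable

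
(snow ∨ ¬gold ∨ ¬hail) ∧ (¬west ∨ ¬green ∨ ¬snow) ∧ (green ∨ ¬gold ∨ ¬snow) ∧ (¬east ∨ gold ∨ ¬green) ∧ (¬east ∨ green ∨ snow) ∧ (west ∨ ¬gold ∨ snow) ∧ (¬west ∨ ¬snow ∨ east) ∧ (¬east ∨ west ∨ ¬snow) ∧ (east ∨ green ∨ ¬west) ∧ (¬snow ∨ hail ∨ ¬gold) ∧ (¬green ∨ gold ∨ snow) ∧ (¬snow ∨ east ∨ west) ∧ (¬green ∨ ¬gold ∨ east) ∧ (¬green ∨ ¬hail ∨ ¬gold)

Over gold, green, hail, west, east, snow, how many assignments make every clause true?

There are 2^6 = 64 truth assignments over (gold, green, hail, west, east, snow).
Split on gold. With gold = True, the clauses containing gold are satisfied and ¬gold drops from the rest; 1 of the 2^5 = 32 assignments to the other variables satisfy what remains.
With gold = False, by the same count on the reduced clause set, 4 assignments work.
Total: 1 + 4 = 5.

5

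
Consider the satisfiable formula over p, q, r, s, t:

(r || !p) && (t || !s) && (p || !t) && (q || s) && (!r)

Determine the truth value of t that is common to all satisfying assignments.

Suppose t = true.
Unit clause (p) forces p = true.
Unit clause (r) forces r = true.
That conflicts with the unit clause (!r).
So every satisfying assignment has t = False.

False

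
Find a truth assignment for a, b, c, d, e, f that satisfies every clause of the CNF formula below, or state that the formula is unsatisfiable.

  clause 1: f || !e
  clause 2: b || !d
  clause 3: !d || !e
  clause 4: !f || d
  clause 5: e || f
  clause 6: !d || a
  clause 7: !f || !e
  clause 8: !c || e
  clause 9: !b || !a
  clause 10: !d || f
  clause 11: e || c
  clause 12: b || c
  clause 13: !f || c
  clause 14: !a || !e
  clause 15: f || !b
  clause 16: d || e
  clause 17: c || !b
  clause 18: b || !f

Suppose f = true.
Unit clause (d) forces d = true.
Unit clause (b) forces b = true.
Unit clause (!e) forces e = false.
Unit clause (a) forces a = true.
Now (!a) is unsatisfied and unit — conflict.
Undo f and try f = false.
Unit clause (!e) forces e = false.
Now (e) is unsatisfied and unit — conflict.
Both values of f lead to a conflict.

UNSATISFIABLE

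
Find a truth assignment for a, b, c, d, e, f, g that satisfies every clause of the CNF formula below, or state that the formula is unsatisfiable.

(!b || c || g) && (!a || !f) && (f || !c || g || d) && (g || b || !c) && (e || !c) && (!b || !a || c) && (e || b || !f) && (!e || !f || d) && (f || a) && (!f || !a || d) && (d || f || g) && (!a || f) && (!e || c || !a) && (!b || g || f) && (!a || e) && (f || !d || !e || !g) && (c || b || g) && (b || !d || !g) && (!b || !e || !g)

Try a = false.
The clause (f) is unit, so f = true.
Try e = true.
The clause (d) is unit, so d = true.
Try b = true.
The clause (!g) is unit, so g = false.
The clause (c) is unit, so c = true.
All clauses are satisfied.

a=false, b=true, c=true, d=true, e=true, f=true, g=false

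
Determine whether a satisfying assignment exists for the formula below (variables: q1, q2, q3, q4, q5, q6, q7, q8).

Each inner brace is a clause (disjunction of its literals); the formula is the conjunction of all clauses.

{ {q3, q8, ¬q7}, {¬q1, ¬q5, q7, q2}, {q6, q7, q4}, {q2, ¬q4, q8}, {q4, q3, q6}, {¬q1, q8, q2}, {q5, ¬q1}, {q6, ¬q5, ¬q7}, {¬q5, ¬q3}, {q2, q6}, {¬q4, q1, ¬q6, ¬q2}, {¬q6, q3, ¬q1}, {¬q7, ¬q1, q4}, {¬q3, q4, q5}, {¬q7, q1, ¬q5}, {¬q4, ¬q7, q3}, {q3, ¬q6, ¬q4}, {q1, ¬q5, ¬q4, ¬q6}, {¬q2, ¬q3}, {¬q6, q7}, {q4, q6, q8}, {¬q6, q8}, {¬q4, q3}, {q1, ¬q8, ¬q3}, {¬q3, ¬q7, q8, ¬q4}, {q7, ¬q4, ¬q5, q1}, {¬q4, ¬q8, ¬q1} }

Case q5 = False:
Unit clause (¬q1) forces q1 = False.
Case q2 = True:
Unit clause (¬q3) forces q3 = False.
Unit clause (¬q4) forces q4 = False.
Unit clause (q6) forces q6 = True.
Unit clause (q7) forces q7 = True.
Unit clause (q8) forces q8 = True.
This assignment satisfies each clause.
A satisfying assignment: q1=False, q2=True, q3=False, q4=False, q5=False, q6=True, q7=True, q8=True.

Satisfiable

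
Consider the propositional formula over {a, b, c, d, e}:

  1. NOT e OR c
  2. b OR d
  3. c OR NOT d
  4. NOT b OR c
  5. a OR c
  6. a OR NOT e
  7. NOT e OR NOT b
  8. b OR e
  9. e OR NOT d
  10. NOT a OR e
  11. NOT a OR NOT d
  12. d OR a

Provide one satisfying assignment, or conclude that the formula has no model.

UNSATISFIABLE

Case e = false:
The clause (b) is unit, so b = true.
The clause (c) is unit, so c = true.
The clause (NOT d) is unit, so d = false.
The clause (NOT a) is unit, so a = false.
Now (a) is unsatisfied and unit — conflict.
Undo e and try e = true.
The clause (c) is unit, so c = true.
The clause (a) is unit, so a = true.
The clause (NOT b) is unit, so b = false.
The clause (d) is unit, so d = true.
Now (NOT d) is unsatisfied and unit — conflict.
Either choice for e ends in contradiction.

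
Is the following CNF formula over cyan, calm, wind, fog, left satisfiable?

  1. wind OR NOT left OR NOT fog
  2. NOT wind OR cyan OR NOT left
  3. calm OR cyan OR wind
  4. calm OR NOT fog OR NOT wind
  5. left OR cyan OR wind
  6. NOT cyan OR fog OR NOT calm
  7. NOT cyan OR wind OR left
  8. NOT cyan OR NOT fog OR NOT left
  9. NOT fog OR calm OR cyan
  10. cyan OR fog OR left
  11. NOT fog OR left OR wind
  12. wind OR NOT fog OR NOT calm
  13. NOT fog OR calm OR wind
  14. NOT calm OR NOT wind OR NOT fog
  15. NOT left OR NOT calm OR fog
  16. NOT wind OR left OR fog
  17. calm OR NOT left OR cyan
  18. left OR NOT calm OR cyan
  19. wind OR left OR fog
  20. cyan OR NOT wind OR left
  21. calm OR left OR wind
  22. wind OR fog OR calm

Satisfiable

Suppose wind = true.
Suppose cyan = true.
Suppose calm = false.
(NOT fog) alone gives fog = false.
(left) alone gives left = true.
Every clause now holds.
A satisfying assignment: cyan=true, calm=false, wind=true, fog=false, left=true.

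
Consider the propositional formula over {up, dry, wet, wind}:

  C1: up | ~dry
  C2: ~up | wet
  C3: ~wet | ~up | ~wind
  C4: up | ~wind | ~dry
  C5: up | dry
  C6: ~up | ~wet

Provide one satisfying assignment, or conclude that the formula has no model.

UNSATISFIABLE

Branch on up: set up = 1.
From the singleton clause (wet), wet = 1.
Now (~wet) is unsatisfied and unit — conflict.
That branch fails; take up = 0 instead.
From the singleton clause (~dry), dry = 0.
Now (dry) is unsatisfied and unit — conflict.
Both values of up lead to a conflict.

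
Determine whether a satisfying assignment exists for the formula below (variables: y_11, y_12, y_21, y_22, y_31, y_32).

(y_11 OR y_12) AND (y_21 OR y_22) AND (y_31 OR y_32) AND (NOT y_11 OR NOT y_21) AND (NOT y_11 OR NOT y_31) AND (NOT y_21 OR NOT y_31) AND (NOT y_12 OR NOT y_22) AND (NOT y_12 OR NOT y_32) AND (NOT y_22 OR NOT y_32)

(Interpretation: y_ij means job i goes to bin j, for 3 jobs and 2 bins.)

No

Case y_11 = true:
(NOT y_21) alone gives y_21 = false.
(y_22) alone gives y_22 = true.
(NOT y_31) alone gives y_31 = false.
(y_32) alone gives y_32 = true.
Now (NOT y_32) is unsatisfied and unit — conflict.
So y_11 must be the other value — set y_11 = false.
(y_12) alone gives y_12 = true.
(NOT y_22) alone gives y_22 = false.
(y_21) alone gives y_21 = true.
(NOT y_31) alone gives y_31 = false.
(y_32) alone gives y_32 = true.
Now (NOT y_32) is unsatisfied and unit — conflict.
Either choice for y_11 ends in contradiction.
No assignment satisfies every clause.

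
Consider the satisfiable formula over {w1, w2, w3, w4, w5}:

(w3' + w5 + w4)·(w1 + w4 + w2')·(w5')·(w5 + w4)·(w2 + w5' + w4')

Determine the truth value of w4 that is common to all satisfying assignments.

True

Suppose w4 = 0.
The clause (w5') is unit, so w5 = 0.
Now (w5) is unsatisfied and unit — conflict.
So every satisfying assignment has w4 = True.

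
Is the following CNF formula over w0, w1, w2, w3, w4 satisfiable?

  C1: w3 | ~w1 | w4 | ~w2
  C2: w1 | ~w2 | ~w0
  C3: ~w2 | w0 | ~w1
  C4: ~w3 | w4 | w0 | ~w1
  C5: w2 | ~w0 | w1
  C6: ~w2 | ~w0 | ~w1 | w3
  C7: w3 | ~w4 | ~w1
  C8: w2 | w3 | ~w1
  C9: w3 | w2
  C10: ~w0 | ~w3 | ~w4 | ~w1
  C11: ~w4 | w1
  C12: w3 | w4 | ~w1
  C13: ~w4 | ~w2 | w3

Satisfiable

Case w3 = 1:
Case w4 = 0:
Case w0 = 0:
From the singleton clause (~w1), w1 = 0.
No clause remains; w2 is free.
A satisfying assignment: w0 ↦ 0,  w1 ↦ 0,  w2 ↦ 0,  w3 ↦ 1,  w4 ↦ 0.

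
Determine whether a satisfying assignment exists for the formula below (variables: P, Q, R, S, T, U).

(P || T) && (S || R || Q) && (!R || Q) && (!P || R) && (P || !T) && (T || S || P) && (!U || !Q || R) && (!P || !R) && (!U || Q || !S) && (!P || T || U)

No, unsatisfiable

Suppose P = true.
Unit clause (R) forces R = true.
But (!R) is also a unit clause — contradiction.
Backtrack on P: now try P = false.
Unit clause (T) forces T = true.
But (!T) is also a unit clause — contradiction.
Neither P = true nor P = false works.
No assignment satisfies every clause.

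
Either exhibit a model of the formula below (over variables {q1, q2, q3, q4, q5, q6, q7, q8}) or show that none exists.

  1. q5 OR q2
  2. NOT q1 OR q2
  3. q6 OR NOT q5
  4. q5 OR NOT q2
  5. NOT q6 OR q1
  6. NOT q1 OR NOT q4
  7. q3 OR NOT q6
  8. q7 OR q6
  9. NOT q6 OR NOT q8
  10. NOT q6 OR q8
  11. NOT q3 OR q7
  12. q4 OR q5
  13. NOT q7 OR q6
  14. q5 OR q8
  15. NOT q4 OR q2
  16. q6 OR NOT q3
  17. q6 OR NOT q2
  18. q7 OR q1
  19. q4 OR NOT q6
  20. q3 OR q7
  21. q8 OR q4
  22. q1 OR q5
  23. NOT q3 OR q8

Case q5 = true:
From the singleton clause (q6), q6 = true.
From the singleton clause (q1), q1 = true.
From the singleton clause (q2), q2 = true.
From the singleton clause (NOT q4), q4 = false.
Now (q4) is unsatisfied and unit — conflict.
Undo q5 and try q5 = false.
From the singleton clause (q2), q2 = true.
Now (NOT q2) is unsatisfied and unit — conflict.
Both values of q5 lead to a conflict.

UNSATISFIABLE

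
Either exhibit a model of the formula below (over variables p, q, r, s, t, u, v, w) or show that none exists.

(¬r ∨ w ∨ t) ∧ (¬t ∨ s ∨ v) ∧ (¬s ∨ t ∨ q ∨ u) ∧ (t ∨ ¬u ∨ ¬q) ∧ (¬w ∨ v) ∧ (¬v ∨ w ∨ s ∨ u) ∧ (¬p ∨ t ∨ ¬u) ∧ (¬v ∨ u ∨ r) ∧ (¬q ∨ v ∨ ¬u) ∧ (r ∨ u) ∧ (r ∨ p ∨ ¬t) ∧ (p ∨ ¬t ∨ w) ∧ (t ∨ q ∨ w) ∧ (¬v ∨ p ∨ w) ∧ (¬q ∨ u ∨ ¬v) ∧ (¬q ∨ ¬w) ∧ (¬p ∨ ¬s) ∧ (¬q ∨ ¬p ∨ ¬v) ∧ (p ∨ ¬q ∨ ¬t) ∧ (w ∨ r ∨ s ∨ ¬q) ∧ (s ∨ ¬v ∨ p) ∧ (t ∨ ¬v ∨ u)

Branch on w: set w = True.
(v) alone gives v = True.
(¬q) alone gives q = False.
Branch on u: set u = False.
(r) alone gives r = True.
(t) alone gives t = True.
Branch on p: set p = False.
(s) alone gives s = True.
All clauses are satisfied.

p: False,  q: False,  r: True,  s: True,  t: True,  u: False,  v: True,  w: True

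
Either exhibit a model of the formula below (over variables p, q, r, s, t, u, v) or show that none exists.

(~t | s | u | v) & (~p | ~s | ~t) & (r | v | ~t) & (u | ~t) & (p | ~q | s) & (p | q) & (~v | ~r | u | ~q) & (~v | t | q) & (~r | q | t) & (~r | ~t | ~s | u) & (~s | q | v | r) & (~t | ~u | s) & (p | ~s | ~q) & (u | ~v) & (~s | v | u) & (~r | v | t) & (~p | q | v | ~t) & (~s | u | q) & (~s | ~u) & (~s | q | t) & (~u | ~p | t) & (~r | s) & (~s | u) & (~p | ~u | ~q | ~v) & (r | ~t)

p=1; q=1; r=0; s=0; t=0; u=0; v=0

Suppose u = 0.
From the singleton clause (~t), t = 0.
From the singleton clause (~v), v = 0.
From the singleton clause (~s), s = 0.
From the singleton clause (~r), r = 0.
Suppose p = 1.
No clause remains; q is free.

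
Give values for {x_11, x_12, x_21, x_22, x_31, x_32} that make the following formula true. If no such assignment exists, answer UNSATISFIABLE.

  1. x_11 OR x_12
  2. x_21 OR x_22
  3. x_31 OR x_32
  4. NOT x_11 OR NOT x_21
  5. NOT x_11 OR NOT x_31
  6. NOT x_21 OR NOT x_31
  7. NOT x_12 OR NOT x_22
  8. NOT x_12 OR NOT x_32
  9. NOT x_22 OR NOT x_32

UNSATISFIABLE

Case x_11 = true:
(NOT x_21) alone gives x_21 = false.
(x_22) alone gives x_22 = true.
(NOT x_31) alone gives x_31 = false.
(x_32) alone gives x_32 = true.
Now (NOT x_32) is unsatisfied and unit — conflict.
So x_11 must be the other value — set x_11 = false.
(x_12) alone gives x_12 = true.
(NOT x_22) alone gives x_22 = false.
(x_21) alone gives x_21 = true.
(NOT x_31) alone gives x_31 = false.
(x_32) alone gives x_32 = true.
Now (NOT x_32) is unsatisfied and unit — conflict.
Either choice for x_11 ends in contradiction.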